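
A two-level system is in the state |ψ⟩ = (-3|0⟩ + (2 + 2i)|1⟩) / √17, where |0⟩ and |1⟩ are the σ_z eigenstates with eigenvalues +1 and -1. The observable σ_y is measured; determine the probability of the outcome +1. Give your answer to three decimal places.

0.147

|+y⟩ = (|0⟩ + i|1⟩)/√2, so ⟨+y|ψ⟩ = (-1 - 2i) / (√2·√17).
P = |-1 - 2i|² / 34 = 5/34.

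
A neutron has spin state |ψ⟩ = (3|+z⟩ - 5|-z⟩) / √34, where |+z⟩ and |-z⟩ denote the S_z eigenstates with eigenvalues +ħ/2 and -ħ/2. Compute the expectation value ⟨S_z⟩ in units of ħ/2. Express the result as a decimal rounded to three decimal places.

⟨σ_z⟩ = |a|² - |b|² divided by |a|²+|b|², with a, b the |+z⟩, |-z⟩ amplitudes.
= (9 - 25)/34 = -16/34.
⟨S_z⟩ = (ħ/2)·⟨σ_z⟩.

-0.471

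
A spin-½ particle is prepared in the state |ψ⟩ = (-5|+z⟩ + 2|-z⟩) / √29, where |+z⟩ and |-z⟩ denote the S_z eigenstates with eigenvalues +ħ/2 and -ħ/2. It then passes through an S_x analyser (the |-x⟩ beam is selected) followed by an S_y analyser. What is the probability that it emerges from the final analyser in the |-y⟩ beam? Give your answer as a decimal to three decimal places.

0.422

First analyser (S_x): P(|-x⟩) = |⟨-x|ψ⟩|² = 49/58.
After stage 1 the state is |-x⟩; P(|-y⟩) = |⟨-y|-x⟩|² = 1/2.
Joint probability = 49/58 × 1/2 = 0.422.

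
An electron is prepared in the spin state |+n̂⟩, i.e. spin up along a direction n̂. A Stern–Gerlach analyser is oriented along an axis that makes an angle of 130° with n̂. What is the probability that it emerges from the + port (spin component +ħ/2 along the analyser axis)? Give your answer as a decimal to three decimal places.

For spin-½, the probability of finding spin-up along an axis at angle θ to the initial spin direction is cos²(θ/2); spin-down is sin²(θ/2).
θ = 130°, so P = cos²(65°) ≈ 0.179.

0.179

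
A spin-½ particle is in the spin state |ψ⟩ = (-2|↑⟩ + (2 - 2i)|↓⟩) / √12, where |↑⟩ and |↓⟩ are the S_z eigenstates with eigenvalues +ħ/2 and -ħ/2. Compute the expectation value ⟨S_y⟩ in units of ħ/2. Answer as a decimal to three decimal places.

⟨σ_y⟩ = 2 Im(a* b)/(|a|²+|b|²) with a = -2, b = (2 - 2i).
a* b = (-4 + 4i), so ⟨σ_y⟩ = 8/12.
⟨S_y⟩ = (ħ/2)·⟨σ_y⟩.

0.667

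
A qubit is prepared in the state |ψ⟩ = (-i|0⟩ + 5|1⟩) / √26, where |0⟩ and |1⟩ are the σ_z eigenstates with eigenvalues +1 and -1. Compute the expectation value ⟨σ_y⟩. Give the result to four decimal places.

0.3846

⟨σ_y⟩ = 2 Im(a* b)/(|a|²+|b|²) with a = -i, b = 5.
a* b = 5i, so ⟨σ_y⟩ = 10/26.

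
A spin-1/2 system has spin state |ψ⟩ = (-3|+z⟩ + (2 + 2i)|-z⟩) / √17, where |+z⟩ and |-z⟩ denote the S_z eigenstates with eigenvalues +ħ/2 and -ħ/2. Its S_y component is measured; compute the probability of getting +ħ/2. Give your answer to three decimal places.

|+y⟩ = (|+z⟩ + i|-z⟩)/√2, so ⟨+y|ψ⟩ = (-1 - 2i) / (√2·√17).
P = |-1 - 2i|² / 34 = 5/34.

0.147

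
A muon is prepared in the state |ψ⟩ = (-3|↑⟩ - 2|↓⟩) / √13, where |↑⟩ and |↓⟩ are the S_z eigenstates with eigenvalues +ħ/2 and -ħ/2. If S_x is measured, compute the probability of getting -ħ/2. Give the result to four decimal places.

0.0385

|-x⟩ = (|↑⟩ - |↓⟩)/√2, so ⟨-x|ψ⟩ = (-1) / (√2·√13).
P = |-1|² / 26 = 1/26.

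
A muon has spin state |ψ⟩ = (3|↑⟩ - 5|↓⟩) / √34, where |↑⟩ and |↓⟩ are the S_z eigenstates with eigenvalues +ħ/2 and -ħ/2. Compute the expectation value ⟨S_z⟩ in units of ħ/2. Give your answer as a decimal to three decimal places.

⟨σ_z⟩ = |a|² - |b|² divided by |a|²+|b|², with a, b the |↑⟩, |↓⟩ amplitudes.
= (9 - 25)/34 = -16/34.
⟨S_z⟩ = (ħ/2)·⟨σ_z⟩.

-0.471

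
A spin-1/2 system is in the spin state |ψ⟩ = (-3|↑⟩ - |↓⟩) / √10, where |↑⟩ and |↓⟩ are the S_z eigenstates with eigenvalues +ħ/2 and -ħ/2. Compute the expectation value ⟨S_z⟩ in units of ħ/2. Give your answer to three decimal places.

0.800

⟨σ_z⟩ = |a|² - |b|² divided by |a|²+|b|², with a, b the |↑⟩, |↓⟩ amplitudes.
= (9 - 1)/10 = 8/10.
⟨S_z⟩ = (ħ/2)·⟨σ_z⟩.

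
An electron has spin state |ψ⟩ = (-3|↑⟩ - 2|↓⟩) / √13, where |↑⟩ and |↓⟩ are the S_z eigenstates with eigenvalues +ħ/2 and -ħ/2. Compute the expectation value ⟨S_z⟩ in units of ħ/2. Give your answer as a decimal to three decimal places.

0.385

⟨σ_z⟩ = |a|² - |b|² divided by |a|²+|b|², with a, b the |↑⟩, |↓⟩ amplitudes.
= (9 - 4)/13 = 5/13.
⟨S_z⟩ = (ħ/2)·⟨σ_z⟩.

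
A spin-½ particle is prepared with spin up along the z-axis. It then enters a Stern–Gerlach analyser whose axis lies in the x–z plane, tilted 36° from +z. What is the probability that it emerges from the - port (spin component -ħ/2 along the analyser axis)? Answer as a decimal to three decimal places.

For spin-½, the probability of finding spin-up along an axis at angle θ to the initial spin direction is cos²(θ/2); spin-down is sin²(θ/2).
θ = 36°, so P = sin²(18°) ≈ 0.095.

0.095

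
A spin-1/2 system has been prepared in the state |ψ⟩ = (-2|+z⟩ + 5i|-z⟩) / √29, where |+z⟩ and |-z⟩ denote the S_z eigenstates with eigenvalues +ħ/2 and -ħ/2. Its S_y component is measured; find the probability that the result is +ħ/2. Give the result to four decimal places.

0.1552

|+y⟩ = (|+z⟩ + i|-z⟩)/√2, so ⟨+y|ψ⟩ = (3) / (√2·√29).
P = |3|² / 58 = 9/58.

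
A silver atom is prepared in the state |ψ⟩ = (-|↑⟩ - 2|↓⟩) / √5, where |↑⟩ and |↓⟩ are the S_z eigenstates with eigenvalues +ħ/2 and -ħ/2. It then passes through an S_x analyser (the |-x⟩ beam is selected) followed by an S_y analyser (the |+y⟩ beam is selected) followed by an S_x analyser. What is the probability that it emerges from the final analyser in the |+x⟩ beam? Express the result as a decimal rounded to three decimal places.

First analyser (S_x): P(|-x⟩) = |⟨-x|ψ⟩|² = 1/10.
After stage 1 the state is |-x⟩; P(|+y⟩) = |⟨+y|-x⟩|² = 1/2.
After stage 2 the state is |+y⟩; P(|+x⟩) = |⟨+x|+y⟩|² = 1/2.
Joint probability = 1/10 × 1/2 × 1/2 = 0.025.

0.025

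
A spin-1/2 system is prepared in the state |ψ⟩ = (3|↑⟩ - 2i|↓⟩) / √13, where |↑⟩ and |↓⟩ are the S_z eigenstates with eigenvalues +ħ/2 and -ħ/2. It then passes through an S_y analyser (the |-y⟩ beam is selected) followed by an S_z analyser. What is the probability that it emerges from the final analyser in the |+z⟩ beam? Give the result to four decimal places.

First analyser (S_y): P(|-y⟩) = |⟨-y|ψ⟩|² = 25/26.
After stage 1 the state is |-y⟩; P(|+z⟩) = |⟨+z|-y⟩|² = 1/2.
Joint probability = 25/26 × 1/2 = 0.4808.

0.4808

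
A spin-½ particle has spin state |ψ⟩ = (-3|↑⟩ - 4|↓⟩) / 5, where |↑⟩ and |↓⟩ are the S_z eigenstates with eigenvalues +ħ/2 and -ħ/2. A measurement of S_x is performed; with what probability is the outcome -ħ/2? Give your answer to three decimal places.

0.020

|-x⟩ = (|↑⟩ - |↓⟩)/√2, so ⟨-x|ψ⟩ = (1) / (√2·5).
P = |1|² / 50 = 1/50.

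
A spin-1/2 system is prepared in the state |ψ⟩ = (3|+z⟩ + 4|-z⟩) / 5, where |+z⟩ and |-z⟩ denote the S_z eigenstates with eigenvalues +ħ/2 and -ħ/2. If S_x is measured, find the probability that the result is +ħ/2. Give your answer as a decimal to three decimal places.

0.980

|+x⟩ = (|+z⟩ + |-z⟩)/√2, so ⟨+x|ψ⟩ = (7) / (√2·5).
P = |7|² / 50 = 49/50.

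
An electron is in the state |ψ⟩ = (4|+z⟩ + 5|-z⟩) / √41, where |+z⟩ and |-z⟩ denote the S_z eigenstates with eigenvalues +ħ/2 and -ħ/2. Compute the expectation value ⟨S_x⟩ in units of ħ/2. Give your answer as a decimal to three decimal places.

⟨σ_x⟩ = 2 Re(a* b)/(|a|²+|b|²) with a = 4, b = 5.
a* b = 20, so ⟨σ_x⟩ = 40/41.
⟨S_x⟩ = (ħ/2)·⟨σ_x⟩.

0.976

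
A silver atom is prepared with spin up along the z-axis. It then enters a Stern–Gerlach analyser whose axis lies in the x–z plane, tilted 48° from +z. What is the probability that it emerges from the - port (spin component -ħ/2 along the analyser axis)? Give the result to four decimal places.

0.1654

For spin-½, the probability of finding spin-up along an axis at angle θ to the initial spin direction is cos²(θ/2); spin-down is sin²(θ/2).
θ = 48°, so P = sin²(24°) ≈ 0.1654.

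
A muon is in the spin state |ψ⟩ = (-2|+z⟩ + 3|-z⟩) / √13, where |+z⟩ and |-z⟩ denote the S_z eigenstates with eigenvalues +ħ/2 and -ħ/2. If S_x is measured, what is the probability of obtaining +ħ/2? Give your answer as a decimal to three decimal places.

0.038

|+x⟩ = (|+z⟩ + |-z⟩)/√2, so ⟨+x|ψ⟩ = (1) / (√2·√13).
P = |1|² / 26 = 1/26.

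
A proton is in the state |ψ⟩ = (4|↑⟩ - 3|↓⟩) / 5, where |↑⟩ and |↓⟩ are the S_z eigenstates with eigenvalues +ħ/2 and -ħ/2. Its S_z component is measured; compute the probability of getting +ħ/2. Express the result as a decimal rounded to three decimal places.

0.640

The +ħ/2 outcome corresponds to |↑⟩. Its amplitude in |ψ⟩ is 4/5.
P = |4|² / 25 = 16/25.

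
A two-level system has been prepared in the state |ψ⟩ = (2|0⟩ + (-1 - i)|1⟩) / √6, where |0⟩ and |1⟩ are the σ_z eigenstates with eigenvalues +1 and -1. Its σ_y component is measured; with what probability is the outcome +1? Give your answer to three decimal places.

0.167

|+y⟩ = (|0⟩ + i|1⟩)/√2, so ⟨+y|ψ⟩ = (1 + i) / (√2·√6).
P = |1 + i|² / 12 = 2/12.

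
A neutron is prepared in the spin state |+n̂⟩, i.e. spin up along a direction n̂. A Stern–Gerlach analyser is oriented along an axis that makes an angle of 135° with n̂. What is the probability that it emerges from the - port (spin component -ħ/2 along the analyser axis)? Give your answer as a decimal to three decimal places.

For spin-½, the probability of finding spin-up along an axis at angle θ to the initial spin direction is cos²(θ/2); spin-down is sin²(θ/2).
θ = 135°, so P = sin²(67.5°) ≈ 0.854.

0.854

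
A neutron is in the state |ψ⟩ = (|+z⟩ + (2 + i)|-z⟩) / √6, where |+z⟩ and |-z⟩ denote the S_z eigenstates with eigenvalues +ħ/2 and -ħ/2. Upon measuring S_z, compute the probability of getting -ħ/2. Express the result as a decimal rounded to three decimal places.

The -ħ/2 outcome corresponds to |-z⟩. Its amplitude in |ψ⟩ is (2 + i)/√6.
P = |2 + i|² / 6 = 5/6.

0.833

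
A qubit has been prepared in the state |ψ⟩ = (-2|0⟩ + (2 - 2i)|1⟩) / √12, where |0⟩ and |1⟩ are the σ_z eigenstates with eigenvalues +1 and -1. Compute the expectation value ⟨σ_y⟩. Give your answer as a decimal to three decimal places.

0.667

⟨σ_y⟩ = 2 Im(a* b)/(|a|²+|b|²) with a = -2, b = (2 - 2i).
a* b = (-4 + 4i), so ⟨σ_y⟩ = 8/12.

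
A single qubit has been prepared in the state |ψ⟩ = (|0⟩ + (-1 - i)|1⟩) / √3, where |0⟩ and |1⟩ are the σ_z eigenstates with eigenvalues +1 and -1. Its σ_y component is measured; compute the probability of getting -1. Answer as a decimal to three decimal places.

0.833

|-y⟩ = (|0⟩ - i|1⟩)/√2, so ⟨-y|ψ⟩ = (2 - i) / (√2·√3).
P = |2 - i|² / 6 = 5/6.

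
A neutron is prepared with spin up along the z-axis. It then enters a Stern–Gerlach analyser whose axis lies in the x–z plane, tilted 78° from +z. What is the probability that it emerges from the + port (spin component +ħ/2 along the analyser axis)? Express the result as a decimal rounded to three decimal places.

For spin-½, the probability of finding spin-up along an axis at angle θ to the initial spin direction is cos²(θ/2); spin-down is sin²(θ/2).
θ = 78°, so P = cos²(39°) ≈ 0.604.

0.604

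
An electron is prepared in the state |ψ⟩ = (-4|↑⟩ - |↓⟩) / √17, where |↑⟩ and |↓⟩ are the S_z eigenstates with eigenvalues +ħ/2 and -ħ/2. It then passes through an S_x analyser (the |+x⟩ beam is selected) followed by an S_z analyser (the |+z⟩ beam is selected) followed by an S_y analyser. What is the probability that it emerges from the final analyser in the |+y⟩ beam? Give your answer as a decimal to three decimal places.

0.184

First analyser (S_x): P(|+x⟩) = |⟨+x|ψ⟩|² = 25/34.
After stage 1 the state is |+x⟩; P(|+z⟩) = |⟨+z|+x⟩|² = 1/2.
After stage 2 the state is |+z⟩; P(|+y⟩) = |⟨+y|+z⟩|² = 1/2.
Joint probability = 25/34 × 1/2 × 1/2 = 0.184.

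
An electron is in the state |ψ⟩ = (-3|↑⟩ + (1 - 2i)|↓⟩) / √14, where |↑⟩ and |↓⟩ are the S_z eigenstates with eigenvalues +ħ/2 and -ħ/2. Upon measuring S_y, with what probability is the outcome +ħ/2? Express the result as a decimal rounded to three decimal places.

|+y⟩ = (|↑⟩ + i|↓⟩)/√2, so ⟨+y|ψ⟩ = (-5 - i) / (√2·√14).
P = |-5 - i|² / 28 = 26/28.

0.929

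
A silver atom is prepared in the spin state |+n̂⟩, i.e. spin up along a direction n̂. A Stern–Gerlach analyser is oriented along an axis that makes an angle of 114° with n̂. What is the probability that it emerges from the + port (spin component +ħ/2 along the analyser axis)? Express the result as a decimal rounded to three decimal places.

0.297

For spin-½, the probability of finding spin-up along an axis at angle θ to the initial spin direction is cos²(θ/2); spin-down is sin²(θ/2).
θ = 114°, so P = cos²(57°) ≈ 0.297.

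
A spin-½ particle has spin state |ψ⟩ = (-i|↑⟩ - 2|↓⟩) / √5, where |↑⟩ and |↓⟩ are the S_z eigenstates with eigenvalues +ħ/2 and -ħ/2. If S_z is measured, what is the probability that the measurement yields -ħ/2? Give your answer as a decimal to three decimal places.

0.800

The -ħ/2 outcome corresponds to |↓⟩. Its amplitude in |ψ⟩ is -2/√5.
P = |-2|² / 5 = 4/5.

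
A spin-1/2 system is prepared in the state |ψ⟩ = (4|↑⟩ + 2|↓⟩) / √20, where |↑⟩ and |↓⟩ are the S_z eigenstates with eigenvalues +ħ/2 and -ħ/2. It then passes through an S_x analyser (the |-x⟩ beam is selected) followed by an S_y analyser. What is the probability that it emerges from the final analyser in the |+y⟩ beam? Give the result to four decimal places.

First analyser (S_x): P(|-x⟩) = |⟨-x|ψ⟩|² = 4/40.
After stage 1 the state is |-x⟩; P(|+y⟩) = |⟨+y|-x⟩|² = 1/2.
Joint probability = 4/40 × 1/2 = 0.0500.

0.0500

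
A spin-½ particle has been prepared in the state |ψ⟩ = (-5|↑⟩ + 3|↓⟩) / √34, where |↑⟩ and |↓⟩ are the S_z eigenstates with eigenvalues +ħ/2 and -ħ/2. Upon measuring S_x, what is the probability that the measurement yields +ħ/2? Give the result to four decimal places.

0.0588

|+x⟩ = (|↑⟩ + |↓⟩)/√2, so ⟨+x|ψ⟩ = (-2) / (√2·√34).
P = |-2|² / 68 = 4/68.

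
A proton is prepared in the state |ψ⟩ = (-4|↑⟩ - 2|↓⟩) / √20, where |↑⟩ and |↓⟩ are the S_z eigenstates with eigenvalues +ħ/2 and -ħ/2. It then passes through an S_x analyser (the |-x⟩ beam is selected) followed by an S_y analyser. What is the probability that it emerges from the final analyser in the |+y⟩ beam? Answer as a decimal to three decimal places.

First analyser (S_x): P(|-x⟩) = |⟨-x|ψ⟩|² = 4/40.
After stage 1 the state is |-x⟩; P(|+y⟩) = |⟨+y|-x⟩|² = 1/2.
Joint probability = 4/40 × 1/2 = 0.050.

0.050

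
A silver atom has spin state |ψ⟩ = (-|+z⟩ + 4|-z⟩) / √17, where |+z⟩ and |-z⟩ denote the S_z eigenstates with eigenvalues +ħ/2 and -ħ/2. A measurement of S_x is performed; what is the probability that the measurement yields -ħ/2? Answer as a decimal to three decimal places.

0.735

|-x⟩ = (|+z⟩ - |-z⟩)/√2, so ⟨-x|ψ⟩ = (-5) / (√2·√17).
P = |-5|² / 34 = 25/34.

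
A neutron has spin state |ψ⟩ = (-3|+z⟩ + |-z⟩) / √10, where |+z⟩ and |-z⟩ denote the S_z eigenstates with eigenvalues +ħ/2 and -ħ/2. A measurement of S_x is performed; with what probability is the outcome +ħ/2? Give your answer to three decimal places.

|+x⟩ = (|+z⟩ + |-z⟩)/√2, so ⟨+x|ψ⟩ = (-2) / (√2·√10).
P = |-2|² / 20 = 4/20.

0.200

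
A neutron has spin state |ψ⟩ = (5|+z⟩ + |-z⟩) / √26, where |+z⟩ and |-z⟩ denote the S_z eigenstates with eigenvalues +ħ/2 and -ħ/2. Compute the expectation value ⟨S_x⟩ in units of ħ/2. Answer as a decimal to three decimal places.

⟨σ_x⟩ = 2 Re(a* b)/(|a|²+|b|²) with a = 5, b = 1.
a* b = 5, so ⟨σ_x⟩ = 10/26.
⟨S_x⟩ = (ħ/2)·⟨σ_x⟩.

0.385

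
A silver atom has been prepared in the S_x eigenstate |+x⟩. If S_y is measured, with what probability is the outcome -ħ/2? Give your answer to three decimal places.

In the S_z basis, |+x⟩ = (|+z⟩ + |-z⟩)/√2 and |-y⟩ = (|+z⟩ - i|-z⟩)/√2.
|⟨-y|+x⟩|² = 1/2.

0.500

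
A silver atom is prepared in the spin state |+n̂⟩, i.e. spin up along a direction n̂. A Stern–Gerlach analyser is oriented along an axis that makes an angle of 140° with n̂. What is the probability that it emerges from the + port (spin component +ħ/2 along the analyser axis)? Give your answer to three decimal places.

For spin-½, the probability of finding spin-up along an axis at angle θ to the initial spin direction is cos²(θ/2); spin-down is sin²(θ/2).
θ = 140°, so P = cos²(70°) ≈ 0.117.

0.117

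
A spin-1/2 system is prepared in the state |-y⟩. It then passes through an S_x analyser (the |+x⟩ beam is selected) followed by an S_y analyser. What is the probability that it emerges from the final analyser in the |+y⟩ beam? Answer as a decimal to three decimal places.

0.250

First analyser (S_x): from |-y⟩, P(|+x⟩) = 1/2.
After stage 1 the state is |+x⟩; P(|+y⟩) = |⟨+y|+x⟩|² = 1/2.
Joint probability = 1/2 × 1/2 = 0.250.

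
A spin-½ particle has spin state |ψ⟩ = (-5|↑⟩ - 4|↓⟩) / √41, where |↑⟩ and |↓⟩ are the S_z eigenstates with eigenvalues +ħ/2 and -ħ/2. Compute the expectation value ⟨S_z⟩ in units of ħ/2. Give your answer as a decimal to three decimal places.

⟨σ_z⟩ = |a|² - |b|² divided by |a|²+|b|², with a, b the |↑⟩, |↓⟩ amplitudes.
= (25 - 16)/41 = 9/41.
⟨S_z⟩ = (ħ/2)·⟨σ_z⟩.

0.220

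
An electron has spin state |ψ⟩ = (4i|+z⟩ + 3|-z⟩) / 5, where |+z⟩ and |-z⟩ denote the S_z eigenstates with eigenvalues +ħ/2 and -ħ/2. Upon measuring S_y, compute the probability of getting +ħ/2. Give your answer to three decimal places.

|+y⟩ = (|+z⟩ + i|-z⟩)/√2, so ⟨+y|ψ⟩ = (i) / (√2·5).
P = |i|² / 50 = 1/50.

0.020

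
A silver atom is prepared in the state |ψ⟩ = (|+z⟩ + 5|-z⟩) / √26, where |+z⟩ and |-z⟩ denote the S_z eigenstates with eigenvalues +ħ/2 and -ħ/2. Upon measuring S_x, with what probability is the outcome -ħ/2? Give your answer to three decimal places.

|-x⟩ = (|+z⟩ - |-z⟩)/√2, so ⟨-x|ψ⟩ = (-4) / (√2·√26).
P = |-4|² / 52 = 16/52.

0.308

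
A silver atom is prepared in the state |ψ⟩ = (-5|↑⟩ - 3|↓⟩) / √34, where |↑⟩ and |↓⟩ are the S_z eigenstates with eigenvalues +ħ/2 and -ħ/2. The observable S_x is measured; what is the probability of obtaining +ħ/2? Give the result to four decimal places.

|+x⟩ = (|↑⟩ + |↓⟩)/√2, so ⟨+x|ψ⟩ = (-8) / (√2·√34).
P = |-8|² / 68 = 64/68.

0.9412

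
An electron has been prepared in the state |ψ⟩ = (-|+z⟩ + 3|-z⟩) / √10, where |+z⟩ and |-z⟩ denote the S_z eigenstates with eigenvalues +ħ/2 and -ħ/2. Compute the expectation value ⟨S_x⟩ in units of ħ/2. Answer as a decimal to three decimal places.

⟨σ_x⟩ = 2 Re(a* b)/(|a|²+|b|²) with a = -1, b = 3.
a* b = -3, so ⟨σ_x⟩ = -6/10.
⟨S_x⟩ = (ħ/2)·⟨σ_x⟩.

-0.600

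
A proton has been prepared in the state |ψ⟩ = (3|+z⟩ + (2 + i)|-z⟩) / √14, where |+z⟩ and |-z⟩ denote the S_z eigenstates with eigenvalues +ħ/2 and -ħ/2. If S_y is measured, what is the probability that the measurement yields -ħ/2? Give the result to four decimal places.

0.2857

|-y⟩ = (|+z⟩ - i|-z⟩)/√2, so ⟨-y|ψ⟩ = (2 + 2i) / (√2·√14).
P = |2 + 2i|² / 28 = 8/28.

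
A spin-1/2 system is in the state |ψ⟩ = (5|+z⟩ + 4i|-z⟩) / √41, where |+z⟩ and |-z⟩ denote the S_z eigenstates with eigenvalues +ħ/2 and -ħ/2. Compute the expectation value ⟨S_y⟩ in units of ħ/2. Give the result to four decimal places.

⟨σ_y⟩ = 2 Im(a* b)/(|a|²+|b|²) with a = 5, b = 4i.
a* b = 20i, so ⟨σ_y⟩ = 40/41.
⟨S_y⟩ = (ħ/2)·⟨σ_y⟩.

0.9756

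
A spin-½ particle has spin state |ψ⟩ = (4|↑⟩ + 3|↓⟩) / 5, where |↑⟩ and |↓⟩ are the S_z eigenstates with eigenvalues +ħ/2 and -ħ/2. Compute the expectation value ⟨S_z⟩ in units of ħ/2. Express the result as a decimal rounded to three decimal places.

0.280

⟨σ_z⟩ = |a|² - |b|² divided by |a|²+|b|², with a, b the |↑⟩, |↓⟩ amplitudes.
= (16 - 9)/25 = 7/25.
⟨S_z⟩ = (ħ/2)·⟨σ_z⟩.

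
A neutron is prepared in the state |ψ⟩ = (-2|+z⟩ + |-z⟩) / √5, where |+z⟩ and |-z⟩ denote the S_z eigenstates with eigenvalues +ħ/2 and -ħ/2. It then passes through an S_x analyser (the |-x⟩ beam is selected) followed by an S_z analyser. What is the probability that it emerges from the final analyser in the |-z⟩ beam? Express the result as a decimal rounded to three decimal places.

0.450

First analyser (S_x): P(|-x⟩) = |⟨-x|ψ⟩|² = 9/10.
After stage 1 the state is |-x⟩; P(|-z⟩) = |⟨-z|-x⟩|² = 1/2.
Joint probability = 9/10 × 1/2 = 0.450.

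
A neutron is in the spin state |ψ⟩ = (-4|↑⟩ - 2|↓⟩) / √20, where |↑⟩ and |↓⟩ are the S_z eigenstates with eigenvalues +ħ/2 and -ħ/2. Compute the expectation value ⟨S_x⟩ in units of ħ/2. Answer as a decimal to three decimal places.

⟨σ_x⟩ = 2 Re(a* b)/(|a|²+|b|²) with a = -4, b = -2.
a* b = 8, so ⟨σ_x⟩ = 16/20.
⟨S_x⟩ = (ħ/2)·⟨σ_x⟩.

0.800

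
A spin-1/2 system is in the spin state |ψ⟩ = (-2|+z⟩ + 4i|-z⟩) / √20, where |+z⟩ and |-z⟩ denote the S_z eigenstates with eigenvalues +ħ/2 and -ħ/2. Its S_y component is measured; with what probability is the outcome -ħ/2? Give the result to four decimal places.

|-y⟩ = (|+z⟩ - i|-z⟩)/√2, so ⟨-y|ψ⟩ = (-6) / (√2·√20).
P = |-6|² / 40 = 36/40.

0.9000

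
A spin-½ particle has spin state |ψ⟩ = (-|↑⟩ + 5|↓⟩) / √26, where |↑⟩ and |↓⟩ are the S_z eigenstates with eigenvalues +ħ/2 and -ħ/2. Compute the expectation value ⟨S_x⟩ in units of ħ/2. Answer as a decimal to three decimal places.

-0.385

⟨σ_x⟩ = 2 Re(a* b)/(|a|²+|b|²) with a = -1, b = 5.
a* b = -5, so ⟨σ_x⟩ = -10/26.
⟨S_x⟩ = (ħ/2)·⟨σ_x⟩.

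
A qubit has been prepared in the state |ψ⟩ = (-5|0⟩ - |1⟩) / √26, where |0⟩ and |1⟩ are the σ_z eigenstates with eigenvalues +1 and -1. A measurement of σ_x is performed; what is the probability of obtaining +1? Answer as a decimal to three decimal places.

|+x⟩ = (|0⟩ + |1⟩)/√2, so ⟨+x|ψ⟩ = (-6) / (√2·√26).
P = |-6|² / 52 = 36/52.

0.692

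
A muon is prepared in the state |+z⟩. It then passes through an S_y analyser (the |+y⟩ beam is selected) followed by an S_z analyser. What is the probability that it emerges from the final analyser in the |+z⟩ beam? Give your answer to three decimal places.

First analyser (S_y): from |+z⟩, P(|+y⟩) = 1/2.
After stage 1 the state is |+y⟩; P(|+z⟩) = |⟨+z|+y⟩|² = 1/2.
Joint probability = 1/2 × 1/2 = 0.250.

0.250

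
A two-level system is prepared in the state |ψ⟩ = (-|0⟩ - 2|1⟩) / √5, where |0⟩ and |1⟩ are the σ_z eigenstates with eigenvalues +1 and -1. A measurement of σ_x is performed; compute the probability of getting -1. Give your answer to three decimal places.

0.100

|-x⟩ = (|0⟩ - |1⟩)/√2, so ⟨-x|ψ⟩ = (1) / (√2·√5).
P = |1|² / 10 = 1/10.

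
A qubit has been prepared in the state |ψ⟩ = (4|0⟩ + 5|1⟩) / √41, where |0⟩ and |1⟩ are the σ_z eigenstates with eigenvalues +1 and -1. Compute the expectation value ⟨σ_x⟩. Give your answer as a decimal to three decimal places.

0.976

⟨σ_x⟩ = 2 Re(a* b)/(|a|²+|b|²) with a = 4, b = 5.
a* b = 20, so ⟨σ_x⟩ = 40/41.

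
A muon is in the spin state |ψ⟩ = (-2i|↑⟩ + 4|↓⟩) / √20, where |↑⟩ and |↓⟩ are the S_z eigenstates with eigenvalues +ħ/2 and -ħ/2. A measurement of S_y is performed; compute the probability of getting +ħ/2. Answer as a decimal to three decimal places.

|+y⟩ = (|↑⟩ + i|↓⟩)/√2, so ⟨+y|ψ⟩ = (-6i) / (√2·√20).
P = |-6i|² / 40 = 36/40.

0.900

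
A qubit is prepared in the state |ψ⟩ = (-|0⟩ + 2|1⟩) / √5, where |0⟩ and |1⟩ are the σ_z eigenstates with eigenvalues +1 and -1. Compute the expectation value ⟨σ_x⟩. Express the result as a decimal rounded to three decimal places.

-0.800

⟨σ_x⟩ = 2 Re(a* b)/(|a|²+|b|²) with a = -1, b = 2.
a* b = -2, so ⟨σ_x⟩ = -4/5.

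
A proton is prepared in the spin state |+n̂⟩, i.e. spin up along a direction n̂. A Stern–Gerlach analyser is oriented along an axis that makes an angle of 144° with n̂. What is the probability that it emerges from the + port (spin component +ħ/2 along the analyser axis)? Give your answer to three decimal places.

For spin-½, the probability of finding spin-up along an axis at angle θ to the initial spin direction is cos²(θ/2); spin-down is sin²(θ/2).
θ = 144°, so P = cos²(72°) ≈ 0.095.

0.095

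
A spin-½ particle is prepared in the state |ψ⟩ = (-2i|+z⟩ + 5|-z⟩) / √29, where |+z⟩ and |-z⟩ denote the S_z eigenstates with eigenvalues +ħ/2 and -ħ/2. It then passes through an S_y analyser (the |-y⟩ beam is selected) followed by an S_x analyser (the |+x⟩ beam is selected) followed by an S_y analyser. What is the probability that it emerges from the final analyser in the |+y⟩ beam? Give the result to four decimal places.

0.0388

First analyser (S_y): P(|-y⟩) = |⟨-y|ψ⟩|² = 9/58.
After stage 1 the state is |-y⟩; P(|+x⟩) = |⟨+x|-y⟩|² = 1/2.
After stage 2 the state is |+x⟩; P(|+y⟩) = |⟨+y|+x⟩|² = 1/2.
Joint probability = 9/58 × 1/2 × 1/2 = 0.0388.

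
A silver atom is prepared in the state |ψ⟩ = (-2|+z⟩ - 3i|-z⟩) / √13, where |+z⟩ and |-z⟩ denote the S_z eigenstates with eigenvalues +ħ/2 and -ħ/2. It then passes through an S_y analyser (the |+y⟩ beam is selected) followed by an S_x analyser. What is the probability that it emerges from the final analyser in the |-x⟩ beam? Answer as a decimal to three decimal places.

First analyser (S_y): P(|+y⟩) = |⟨+y|ψ⟩|² = 25/26.
After stage 1 the state is |+y⟩; P(|-x⟩) = |⟨-x|+y⟩|² = 1/2.
Joint probability = 25/26 × 1/2 = 0.481.

0.481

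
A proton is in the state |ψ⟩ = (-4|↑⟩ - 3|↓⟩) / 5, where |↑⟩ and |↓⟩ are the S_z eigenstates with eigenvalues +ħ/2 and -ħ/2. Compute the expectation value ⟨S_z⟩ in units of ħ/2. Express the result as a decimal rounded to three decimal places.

0.280

⟨σ_z⟩ = |a|² - |b|² divided by |a|²+|b|², with a, b the |↑⟩, |↓⟩ amplitudes.
= (16 - 9)/25 = 7/25.
⟨S_z⟩ = (ħ/2)·⟨σ_z⟩.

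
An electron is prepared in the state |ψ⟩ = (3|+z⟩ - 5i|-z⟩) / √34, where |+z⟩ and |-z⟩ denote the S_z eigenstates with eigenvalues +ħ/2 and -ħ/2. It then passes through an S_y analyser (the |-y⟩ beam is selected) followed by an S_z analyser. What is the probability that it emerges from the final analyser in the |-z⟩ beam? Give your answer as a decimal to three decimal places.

First analyser (S_y): P(|-y⟩) = |⟨-y|ψ⟩|² = 64/68.
After stage 1 the state is |-y⟩; P(|-z⟩) = |⟨-z|-y⟩|² = 1/2.
Joint probability = 64/68 × 1/2 = 0.471.

0.471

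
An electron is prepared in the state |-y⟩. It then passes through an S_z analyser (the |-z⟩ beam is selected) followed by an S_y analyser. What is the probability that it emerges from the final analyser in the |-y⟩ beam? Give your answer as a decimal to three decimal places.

First analyser (S_z): from |-y⟩, P(|-z⟩) = 1/2.
After stage 1 the state is |-z⟩; P(|-y⟩) = |⟨-y|-z⟩|² = 1/2.
Joint probability = 1/2 × 1/2 = 0.250.

0.250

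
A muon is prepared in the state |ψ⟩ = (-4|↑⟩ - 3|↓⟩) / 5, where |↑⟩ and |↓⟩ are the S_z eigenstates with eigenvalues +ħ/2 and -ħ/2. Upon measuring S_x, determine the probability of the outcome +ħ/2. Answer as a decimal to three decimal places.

0.980

|+x⟩ = (|↑⟩ + |↓⟩)/√2, so ⟨+x|ψ⟩ = (-7) / (√2·5).
P = |-7|² / 50 = 49/50.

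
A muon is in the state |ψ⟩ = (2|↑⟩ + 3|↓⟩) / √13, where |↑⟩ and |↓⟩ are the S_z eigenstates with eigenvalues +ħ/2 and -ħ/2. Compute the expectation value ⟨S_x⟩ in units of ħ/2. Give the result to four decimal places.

0.9231

⟨σ_x⟩ = 2 Re(a* b)/(|a|²+|b|²) with a = 2, b = 3.
a* b = 6, so ⟨σ_x⟩ = 12/13.
⟨S_x⟩ = (ħ/2)·⟨σ_x⟩.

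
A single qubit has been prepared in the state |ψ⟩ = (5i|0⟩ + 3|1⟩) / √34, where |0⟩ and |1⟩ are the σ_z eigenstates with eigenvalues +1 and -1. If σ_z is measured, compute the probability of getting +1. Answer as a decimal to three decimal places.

The +1 outcome corresponds to |0⟩. Its amplitude in |ψ⟩ is 5i/√34.
P = |5i|² / 34 = 25/34.

0.735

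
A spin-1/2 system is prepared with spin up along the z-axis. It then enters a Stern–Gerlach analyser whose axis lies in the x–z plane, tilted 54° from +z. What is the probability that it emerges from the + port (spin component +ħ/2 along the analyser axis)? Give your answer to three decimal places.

For spin-½, the probability of finding spin-up along an axis at angle θ to the initial spin direction is cos²(θ/2); spin-down is sin²(θ/2).
θ = 54°, so P = cos²(27°) ≈ 0.794.

0.794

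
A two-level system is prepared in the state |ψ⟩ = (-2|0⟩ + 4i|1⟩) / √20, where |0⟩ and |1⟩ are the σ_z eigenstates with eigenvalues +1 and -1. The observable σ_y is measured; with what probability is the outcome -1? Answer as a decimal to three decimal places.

0.900

|-y⟩ = (|0⟩ - i|1⟩)/√2, so ⟨-y|ψ⟩ = (-6) / (√2·√20).
P = |-6|² / 40 = 36/40.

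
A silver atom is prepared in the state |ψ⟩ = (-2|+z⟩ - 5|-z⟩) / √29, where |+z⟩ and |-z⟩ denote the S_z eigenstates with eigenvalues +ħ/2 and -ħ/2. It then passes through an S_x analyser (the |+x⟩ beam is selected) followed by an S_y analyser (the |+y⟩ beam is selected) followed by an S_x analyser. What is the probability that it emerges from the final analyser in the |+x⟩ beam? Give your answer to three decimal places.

0.211

First analyser (S_x): P(|+x⟩) = |⟨+x|ψ⟩|² = 49/58.
After stage 1 the state is |+x⟩; P(|+y⟩) = |⟨+y|+x⟩|² = 1/2.
After stage 2 the state is |+y⟩; P(|+x⟩) = |⟨+x|+y⟩|² = 1/2.
Joint probability = 49/58 × 1/2 × 1/2 = 0.211.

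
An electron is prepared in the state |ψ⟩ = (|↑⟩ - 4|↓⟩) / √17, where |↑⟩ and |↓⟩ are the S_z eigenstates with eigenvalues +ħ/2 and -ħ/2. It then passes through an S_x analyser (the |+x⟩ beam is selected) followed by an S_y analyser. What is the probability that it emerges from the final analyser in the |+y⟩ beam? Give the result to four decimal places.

First analyser (S_x): P(|+x⟩) = |⟨+x|ψ⟩|² = 9/34.
After stage 1 the state is |+x⟩; P(|+y⟩) = |⟨+y|+x⟩|² = 1/2.
Joint probability = 9/34 × 1/2 = 0.1324.

0.1324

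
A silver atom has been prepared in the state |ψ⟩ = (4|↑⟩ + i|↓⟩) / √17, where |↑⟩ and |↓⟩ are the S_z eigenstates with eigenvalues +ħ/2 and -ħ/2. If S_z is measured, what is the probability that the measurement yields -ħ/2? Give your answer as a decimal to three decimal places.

0.059

The -ħ/2 outcome corresponds to |↓⟩. Its amplitude in |ψ⟩ is i/√17.
P = |i|² / 17 = 1/17.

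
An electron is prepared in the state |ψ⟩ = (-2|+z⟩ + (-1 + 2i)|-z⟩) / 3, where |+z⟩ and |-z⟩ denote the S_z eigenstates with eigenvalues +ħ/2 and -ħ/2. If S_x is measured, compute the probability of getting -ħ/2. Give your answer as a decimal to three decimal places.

0.278

|-x⟩ = (|+z⟩ - |-z⟩)/√2, so ⟨-x|ψ⟩ = (-1 - 2i) / (√2·3).
P = |-1 - 2i|² / 18 = 5/18.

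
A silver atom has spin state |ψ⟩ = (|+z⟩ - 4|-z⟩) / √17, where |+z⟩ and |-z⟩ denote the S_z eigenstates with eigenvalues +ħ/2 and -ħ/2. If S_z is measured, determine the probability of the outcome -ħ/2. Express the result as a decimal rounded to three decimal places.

0.941

The -ħ/2 outcome corresponds to |-z⟩. Its amplitude in |ψ⟩ is -4/√17.
P = |-4|² / 17 = 16/17.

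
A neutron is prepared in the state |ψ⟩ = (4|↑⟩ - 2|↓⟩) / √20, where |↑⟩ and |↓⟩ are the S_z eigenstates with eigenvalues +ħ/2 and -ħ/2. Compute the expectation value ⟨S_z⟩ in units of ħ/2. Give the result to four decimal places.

0.6000

⟨σ_z⟩ = |a|² - |b|² divided by |a|²+|b|², with a, b the |↑⟩, |↓⟩ amplitudes.
= (16 - 4)/20 = 12/20.
⟨S_z⟩ = (ħ/2)·⟨σ_z⟩.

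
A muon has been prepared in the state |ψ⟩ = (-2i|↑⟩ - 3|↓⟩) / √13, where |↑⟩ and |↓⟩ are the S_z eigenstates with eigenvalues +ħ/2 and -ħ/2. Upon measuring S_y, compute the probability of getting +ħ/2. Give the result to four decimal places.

0.0385

|+y⟩ = (|↑⟩ + i|↓⟩)/√2, so ⟨+y|ψ⟩ = (i) / (√2·√13).
P = |i|² / 26 = 1/26.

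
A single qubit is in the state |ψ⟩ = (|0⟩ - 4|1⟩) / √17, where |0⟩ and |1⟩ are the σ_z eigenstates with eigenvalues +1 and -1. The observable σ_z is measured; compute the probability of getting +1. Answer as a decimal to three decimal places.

The +1 outcome corresponds to |0⟩. Its amplitude in |ψ⟩ is 1/√17.
P = |1|² / 17 = 1/17.

0.059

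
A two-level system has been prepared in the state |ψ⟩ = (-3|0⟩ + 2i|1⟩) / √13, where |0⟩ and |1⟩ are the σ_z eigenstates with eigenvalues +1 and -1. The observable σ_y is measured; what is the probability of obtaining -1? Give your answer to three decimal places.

|-y⟩ = (|0⟩ - i|1⟩)/√2, so ⟨-y|ψ⟩ = (-5) / (√2·√13).
P = |-5|² / 26 = 25/26.

0.962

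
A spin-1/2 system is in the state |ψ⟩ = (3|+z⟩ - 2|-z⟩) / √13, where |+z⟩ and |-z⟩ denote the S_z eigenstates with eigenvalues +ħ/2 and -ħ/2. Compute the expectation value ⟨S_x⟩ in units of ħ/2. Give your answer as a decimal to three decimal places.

-0.923

⟨σ_x⟩ = 2 Re(a* b)/(|a|²+|b|²) with a = 3, b = -2.
a* b = -6, so ⟨σ_x⟩ = -12/13.
⟨S_x⟩ = (ħ/2)·⟨σ_x⟩.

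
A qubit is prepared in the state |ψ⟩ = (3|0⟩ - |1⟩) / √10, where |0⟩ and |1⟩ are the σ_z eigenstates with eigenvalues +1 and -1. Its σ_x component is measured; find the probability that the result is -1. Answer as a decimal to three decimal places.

|-x⟩ = (|0⟩ - |1⟩)/√2, so ⟨-x|ψ⟩ = (4) / (√2·√10).
P = |4|² / 20 = 16/20.

0.800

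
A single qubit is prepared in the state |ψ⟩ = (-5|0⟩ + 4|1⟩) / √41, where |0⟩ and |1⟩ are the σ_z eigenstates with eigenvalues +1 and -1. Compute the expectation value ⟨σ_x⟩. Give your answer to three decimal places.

⟨σ_x⟩ = 2 Re(a* b)/(|a|²+|b|²) with a = -5, b = 4.
a* b = -20, so ⟨σ_x⟩ = -40/41.

-0.976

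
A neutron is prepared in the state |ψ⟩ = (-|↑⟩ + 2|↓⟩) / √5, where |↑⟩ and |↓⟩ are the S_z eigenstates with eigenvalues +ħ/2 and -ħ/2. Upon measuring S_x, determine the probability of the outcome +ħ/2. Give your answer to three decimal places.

|+x⟩ = (|↑⟩ + |↓⟩)/√2, so ⟨+x|ψ⟩ = (1) / (√2·√5).
P = |1|² / 10 = 1/10.

0.100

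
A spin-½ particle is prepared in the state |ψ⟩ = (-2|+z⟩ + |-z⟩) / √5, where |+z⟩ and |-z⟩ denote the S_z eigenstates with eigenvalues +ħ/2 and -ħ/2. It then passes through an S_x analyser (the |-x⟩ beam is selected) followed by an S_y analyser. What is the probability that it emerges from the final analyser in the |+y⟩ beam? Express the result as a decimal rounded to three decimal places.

0.450

First analyser (S_x): P(|-x⟩) = |⟨-x|ψ⟩|² = 9/10.
After stage 1 the state is |-x⟩; P(|+y⟩) = |⟨+y|-x⟩|² = 1/2.
Joint probability = 9/10 × 1/2 = 0.450.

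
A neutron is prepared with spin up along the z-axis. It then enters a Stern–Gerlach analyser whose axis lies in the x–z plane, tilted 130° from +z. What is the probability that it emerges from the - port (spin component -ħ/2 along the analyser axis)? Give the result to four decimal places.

For spin-½, the probability of finding spin-up along an axis at angle θ to the initial spin direction is cos²(θ/2); spin-down is sin²(θ/2).
θ = 130°, so P = sin²(65°) ≈ 0.8214.

0.8214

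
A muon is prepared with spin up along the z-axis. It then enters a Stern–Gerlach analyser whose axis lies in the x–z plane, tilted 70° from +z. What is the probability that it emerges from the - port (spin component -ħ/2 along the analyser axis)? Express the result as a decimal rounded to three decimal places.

For spin-½, the probability of finding spin-up along an axis at angle θ to the initial spin direction is cos²(θ/2); spin-down is sin²(θ/2).
θ = 70°, so P = sin²(35°) ≈ 0.329.

0.329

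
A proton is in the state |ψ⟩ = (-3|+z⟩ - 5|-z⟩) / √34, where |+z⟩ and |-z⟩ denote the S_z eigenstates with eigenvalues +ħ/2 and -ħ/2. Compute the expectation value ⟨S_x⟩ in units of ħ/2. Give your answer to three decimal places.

0.882

⟨σ_x⟩ = 2 Re(a* b)/(|a|²+|b|²) with a = -3, b = -5.
a* b = 15, so ⟨σ_x⟩ = 30/34.
⟨S_x⟩ = (ħ/2)·⟨σ_x⟩.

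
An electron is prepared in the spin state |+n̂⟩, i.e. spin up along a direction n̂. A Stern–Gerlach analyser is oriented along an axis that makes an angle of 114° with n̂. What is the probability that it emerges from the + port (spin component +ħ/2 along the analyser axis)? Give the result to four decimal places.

For spin-½, the probability of finding spin-up along an axis at angle θ to the initial spin direction is cos²(θ/2); spin-down is sin²(θ/2).
θ = 114°, so P = cos²(57°) ≈ 0.2966.

0.2966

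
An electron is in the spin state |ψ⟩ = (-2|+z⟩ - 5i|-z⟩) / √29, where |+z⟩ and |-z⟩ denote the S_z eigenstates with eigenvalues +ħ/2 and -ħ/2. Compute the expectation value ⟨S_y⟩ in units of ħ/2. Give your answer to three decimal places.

⟨σ_y⟩ = 2 Im(a* b)/(|a|²+|b|²) with a = -2, b = -5i.
a* b = 10i, so ⟨σ_y⟩ = 20/29.
⟨S_y⟩ = (ħ/2)·⟨σ_y⟩.

0.690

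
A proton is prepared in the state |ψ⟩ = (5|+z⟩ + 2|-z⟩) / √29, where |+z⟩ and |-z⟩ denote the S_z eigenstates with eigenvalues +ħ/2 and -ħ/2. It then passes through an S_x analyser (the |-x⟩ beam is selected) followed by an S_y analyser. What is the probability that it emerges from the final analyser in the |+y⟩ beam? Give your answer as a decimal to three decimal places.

0.078

First analyser (S_x): P(|-x⟩) = |⟨-x|ψ⟩|² = 9/58.
After stage 1 the state is |-x⟩; P(|+y⟩) = |⟨+y|-x⟩|² = 1/2.
Joint probability = 9/58 × 1/2 = 0.078.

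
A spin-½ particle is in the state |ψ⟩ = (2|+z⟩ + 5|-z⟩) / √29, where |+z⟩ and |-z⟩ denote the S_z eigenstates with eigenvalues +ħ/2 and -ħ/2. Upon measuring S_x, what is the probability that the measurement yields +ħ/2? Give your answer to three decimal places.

0.845

|+x⟩ = (|+z⟩ + |-z⟩)/√2, so ⟨+x|ψ⟩ = (7) / (√2·√29).
P = |7|² / 58 = 49/58.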